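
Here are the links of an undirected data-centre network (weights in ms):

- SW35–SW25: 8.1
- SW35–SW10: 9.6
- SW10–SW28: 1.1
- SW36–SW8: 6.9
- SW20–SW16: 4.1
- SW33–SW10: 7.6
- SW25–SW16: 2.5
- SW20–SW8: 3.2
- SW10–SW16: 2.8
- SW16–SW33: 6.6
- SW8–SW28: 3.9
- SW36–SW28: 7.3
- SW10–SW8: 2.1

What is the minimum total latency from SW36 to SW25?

Enumerating some paths:
SW36 - SW8 - SW10 - SW16 - SW25: 6.9+2.1+2.8+2.5 = 14.3
SW36 - SW28 - SW10 - SW16 - SW25: 7.3+1.1+2.8+2.5 = 13.7
SW36 - SW8 - SW20 - SW16 - SW25: 6.9+3.2+4.1+2.5 = 16.7
The minimum is 13.7 ms via SW36 - SW28 - SW10 - SW16 - SW25.

13.7 ms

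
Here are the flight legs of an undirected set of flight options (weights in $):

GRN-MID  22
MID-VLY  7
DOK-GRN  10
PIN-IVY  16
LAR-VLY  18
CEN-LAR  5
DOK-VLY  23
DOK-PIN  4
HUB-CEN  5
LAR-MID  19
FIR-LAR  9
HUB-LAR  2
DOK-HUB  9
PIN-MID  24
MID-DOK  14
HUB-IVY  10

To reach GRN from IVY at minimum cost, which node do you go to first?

Enumerating some paths:
IVY → HUB → DOK → GRN: 10+9+10 = 29
IVY → PIN → DOK → GRN: 16+4+10 = 30
Cheapest is IVY → HUB → DOK → GRN at $29.
So from IVY the first move is to HUB.

HUB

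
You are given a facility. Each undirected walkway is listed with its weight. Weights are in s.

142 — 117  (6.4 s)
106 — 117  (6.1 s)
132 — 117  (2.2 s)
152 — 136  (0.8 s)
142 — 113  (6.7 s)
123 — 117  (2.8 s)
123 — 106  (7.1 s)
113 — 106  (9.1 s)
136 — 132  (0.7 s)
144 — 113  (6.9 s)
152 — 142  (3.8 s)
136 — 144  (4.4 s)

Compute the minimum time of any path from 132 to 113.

12 s

Enumerating some paths:
132 → 117 → 142 → 113: 2.2+6.4+6.7 = 15.3
132 → 117 → 123 → 106 → 113: 2.2+2.8+7.1+9.1 = 21.2
132 → 117 → 106 → 113: 2.2+6.1+9.1 = 17.4
132 → 136 → 144 → 113: 0.7+4.4+6.9 = 12
Cheapest is 132 → 136 → 144 → 113 at 12 s.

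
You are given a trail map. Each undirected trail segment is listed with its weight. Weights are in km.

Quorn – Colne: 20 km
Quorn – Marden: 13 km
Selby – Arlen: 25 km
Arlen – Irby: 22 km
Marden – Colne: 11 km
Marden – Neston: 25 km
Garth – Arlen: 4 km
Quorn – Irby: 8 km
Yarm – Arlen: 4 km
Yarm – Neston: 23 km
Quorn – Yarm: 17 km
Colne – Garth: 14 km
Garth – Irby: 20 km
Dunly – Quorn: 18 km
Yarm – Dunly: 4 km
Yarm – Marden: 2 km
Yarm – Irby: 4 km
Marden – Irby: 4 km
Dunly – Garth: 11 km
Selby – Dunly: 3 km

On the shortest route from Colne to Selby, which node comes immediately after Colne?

Marden

Candidate routes:
Colne - Marden - Yarm - Dunly - Selby: 11+2+4+3 = 20
Colne - Marden - Irby - Yarm - Dunly - Selby: 11+4+4+4+3 = 26
The minimum is 20 km via Colne - Marden - Yarm - Dunly - Selby.
So from Colne the first move is to Marden.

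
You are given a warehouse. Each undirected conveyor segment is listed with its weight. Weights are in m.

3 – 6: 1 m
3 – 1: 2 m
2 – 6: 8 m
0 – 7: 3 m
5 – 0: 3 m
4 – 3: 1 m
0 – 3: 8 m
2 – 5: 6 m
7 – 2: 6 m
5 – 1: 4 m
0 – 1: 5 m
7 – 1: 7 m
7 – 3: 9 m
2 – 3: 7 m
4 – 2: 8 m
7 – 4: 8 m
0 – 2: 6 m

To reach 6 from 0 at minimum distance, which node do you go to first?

1

Compare a few routes:
0 → 1 → 3 → 6: 5+2+1 = 8
0 → 3 → 6: 8+1 = 9
The minimum is 8 m via 0 → 1 → 3 → 6.
So from 0 the first move is to 1.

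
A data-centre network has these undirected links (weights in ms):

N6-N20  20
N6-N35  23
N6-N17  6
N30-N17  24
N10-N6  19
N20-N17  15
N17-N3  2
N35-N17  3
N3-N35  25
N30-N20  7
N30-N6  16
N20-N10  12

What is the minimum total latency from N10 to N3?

Compare a few routes:
N10 - N6 - N17 - N3: 19+6+2 = 27
N10 - N20 - N17 - N3: 12+15+2 = 29
N10 - N20 - N30 - N6 - N17 - N3: 12+7+16+6+2 = 43
N10 - N20 - N6 - N17 - N3: 12+20+6+2 = 40
The minimum is 27 ms via N10 - N6 - N17 - N3.

27 ms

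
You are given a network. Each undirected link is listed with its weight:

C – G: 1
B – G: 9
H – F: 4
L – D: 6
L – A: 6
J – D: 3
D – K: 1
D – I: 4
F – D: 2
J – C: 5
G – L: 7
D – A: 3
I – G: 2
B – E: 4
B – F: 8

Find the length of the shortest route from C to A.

Shortest distances from C:
C: 0
G: 1  (via C)
I: 3  (via G)
J: 5  (via C)
D: 7  (via I)
K: 8  (via D)
L: 8  (via G)
F: 9  (via D)
A: 10  (via D)
Shortest route: C → G → I → D → A = 10.

10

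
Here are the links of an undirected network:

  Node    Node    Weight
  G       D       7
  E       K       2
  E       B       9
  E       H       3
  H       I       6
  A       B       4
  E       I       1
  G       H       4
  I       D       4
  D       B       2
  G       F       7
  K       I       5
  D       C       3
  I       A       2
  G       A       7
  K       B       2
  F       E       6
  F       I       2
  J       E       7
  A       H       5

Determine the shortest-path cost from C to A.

9

Shortest distances from C:
C: 0
D: 3  (via C)
B: 5  (via D)
I: 7  (via D)
K: 7  (via B)
E: 8  (via I)
A: 9  (via B)
Shortest route: C–D–B–A = 9.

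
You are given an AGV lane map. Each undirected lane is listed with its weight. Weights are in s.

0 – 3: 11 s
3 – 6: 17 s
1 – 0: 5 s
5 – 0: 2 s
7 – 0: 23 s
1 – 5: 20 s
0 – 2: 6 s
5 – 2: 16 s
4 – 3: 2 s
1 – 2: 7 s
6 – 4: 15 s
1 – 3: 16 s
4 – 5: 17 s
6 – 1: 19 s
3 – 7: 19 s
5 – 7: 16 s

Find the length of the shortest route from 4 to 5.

15 s

Shortest distances from 4:
4: 0
3: 2  (via 4)
0: 13  (via 3)
5: 15  (via 0)
Shortest route: 4–3–0–5 = 15 s.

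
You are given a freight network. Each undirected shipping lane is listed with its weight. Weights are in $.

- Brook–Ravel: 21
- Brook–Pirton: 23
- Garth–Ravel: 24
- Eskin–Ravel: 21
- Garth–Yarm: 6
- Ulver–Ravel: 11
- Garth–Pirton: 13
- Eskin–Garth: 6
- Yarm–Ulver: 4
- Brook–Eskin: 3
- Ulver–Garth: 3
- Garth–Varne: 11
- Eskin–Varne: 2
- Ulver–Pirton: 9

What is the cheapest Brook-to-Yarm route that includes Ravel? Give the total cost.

Shortest Brook→Ravel: Brook–Ravel = 21
Best Ravel to Yarm: Ravel–Ulver–Yarm costing 15
Total via Ravel: 21 + 15 = $36.

$36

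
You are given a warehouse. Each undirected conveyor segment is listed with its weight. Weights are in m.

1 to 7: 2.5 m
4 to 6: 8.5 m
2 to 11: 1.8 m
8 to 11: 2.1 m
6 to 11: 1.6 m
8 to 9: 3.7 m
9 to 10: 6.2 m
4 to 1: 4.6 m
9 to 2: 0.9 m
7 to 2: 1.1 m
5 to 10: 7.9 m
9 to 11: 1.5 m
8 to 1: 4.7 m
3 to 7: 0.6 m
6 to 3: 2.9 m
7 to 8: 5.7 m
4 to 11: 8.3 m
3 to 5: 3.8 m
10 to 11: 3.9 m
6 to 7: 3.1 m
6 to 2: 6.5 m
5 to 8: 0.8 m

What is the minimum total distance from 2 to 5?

4.7 m

Enumerating some paths:
2–11–8–5: 1.8+2.1+0.8 = 4.7
2–9–8–5: 0.9+3.7+0.8 = 5.4
2–9–11–8–5: 0.9+1.5+2.1+0.8 = 5.3
Cheapest is 2–11–8–5 at 4.7 m.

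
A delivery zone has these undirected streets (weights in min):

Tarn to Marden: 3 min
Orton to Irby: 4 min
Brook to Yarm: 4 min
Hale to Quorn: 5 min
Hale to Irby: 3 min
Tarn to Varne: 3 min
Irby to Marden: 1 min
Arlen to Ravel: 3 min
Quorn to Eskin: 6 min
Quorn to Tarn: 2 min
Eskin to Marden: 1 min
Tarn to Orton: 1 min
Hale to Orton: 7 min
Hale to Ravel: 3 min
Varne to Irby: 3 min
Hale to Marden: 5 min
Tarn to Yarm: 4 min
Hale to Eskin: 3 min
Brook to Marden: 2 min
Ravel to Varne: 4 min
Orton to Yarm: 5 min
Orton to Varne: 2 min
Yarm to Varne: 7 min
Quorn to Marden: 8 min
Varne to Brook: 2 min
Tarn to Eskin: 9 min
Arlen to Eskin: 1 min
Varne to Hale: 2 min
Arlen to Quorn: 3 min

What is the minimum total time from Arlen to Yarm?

Shortest distances from Arlen:
Arlen: 0
Eskin: 1  (via Arlen)
Marden: 2  (via Eskin)
Irby: 3  (via Marden)
Ravel: 3  (via Arlen)
Quorn: 3  (via Arlen)
Brook: 4  (via Marden)
Hale: 4  (via Eskin)
Tarn: 5  (via Marden)
Varne: 6  (via Irby)
Orton: 6  (via Tarn)
Yarm: 8  (via Brook)
Shortest route: Arlen–Eskin–Marden–Brook–Yarm = 8 min.

8 min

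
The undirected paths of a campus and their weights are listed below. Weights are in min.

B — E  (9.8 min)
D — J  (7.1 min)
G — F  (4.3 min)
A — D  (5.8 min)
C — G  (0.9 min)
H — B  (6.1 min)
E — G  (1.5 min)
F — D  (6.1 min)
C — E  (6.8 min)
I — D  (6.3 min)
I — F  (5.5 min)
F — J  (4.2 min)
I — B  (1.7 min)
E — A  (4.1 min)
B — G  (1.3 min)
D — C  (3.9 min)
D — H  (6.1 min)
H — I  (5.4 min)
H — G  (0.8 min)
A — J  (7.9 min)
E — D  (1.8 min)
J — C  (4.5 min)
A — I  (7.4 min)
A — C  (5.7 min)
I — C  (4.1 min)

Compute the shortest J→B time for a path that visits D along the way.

Shortest J→D: J → D = 7.1
Best D to B: D → E → G → B costing 4.6
Total via D: 7.1 + 4.6 = 11.7 min.

11.7 min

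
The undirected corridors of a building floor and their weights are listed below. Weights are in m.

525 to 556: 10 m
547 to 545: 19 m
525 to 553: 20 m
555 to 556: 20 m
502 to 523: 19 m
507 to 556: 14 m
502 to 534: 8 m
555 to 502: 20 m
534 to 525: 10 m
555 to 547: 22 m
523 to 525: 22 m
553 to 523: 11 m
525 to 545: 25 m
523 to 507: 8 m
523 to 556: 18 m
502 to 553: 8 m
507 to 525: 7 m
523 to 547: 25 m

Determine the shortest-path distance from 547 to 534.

Compare a few routes:
547 - 523 - 507 - 525 - 534: 25+8+7+10 = 50
547 - 523 - 502 - 534: 25+19+8 = 52
547 - 523 - 553 - 502 - 534: 25+11+8+8 = 52
Cheapest is 547 - 523 - 507 - 525 - 534 at 50 m.

50 m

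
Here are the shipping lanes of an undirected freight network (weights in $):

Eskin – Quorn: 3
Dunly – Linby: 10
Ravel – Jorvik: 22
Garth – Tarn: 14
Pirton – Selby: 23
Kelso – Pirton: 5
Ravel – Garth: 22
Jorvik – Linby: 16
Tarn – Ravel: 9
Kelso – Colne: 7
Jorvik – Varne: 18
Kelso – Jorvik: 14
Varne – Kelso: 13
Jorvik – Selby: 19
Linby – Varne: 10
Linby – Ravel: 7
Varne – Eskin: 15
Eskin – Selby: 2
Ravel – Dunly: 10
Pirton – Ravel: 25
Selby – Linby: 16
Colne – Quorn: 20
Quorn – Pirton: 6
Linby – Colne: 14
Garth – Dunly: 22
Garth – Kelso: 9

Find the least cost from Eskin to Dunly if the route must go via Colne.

$45

Best Eskin to Colne: Eskin → Quorn → Pirton → Kelso → Colne costing 21
Shortest Colne→Dunly: Colne → Linby → Dunly = 24
Total via Colne: 21 + 24 = $45.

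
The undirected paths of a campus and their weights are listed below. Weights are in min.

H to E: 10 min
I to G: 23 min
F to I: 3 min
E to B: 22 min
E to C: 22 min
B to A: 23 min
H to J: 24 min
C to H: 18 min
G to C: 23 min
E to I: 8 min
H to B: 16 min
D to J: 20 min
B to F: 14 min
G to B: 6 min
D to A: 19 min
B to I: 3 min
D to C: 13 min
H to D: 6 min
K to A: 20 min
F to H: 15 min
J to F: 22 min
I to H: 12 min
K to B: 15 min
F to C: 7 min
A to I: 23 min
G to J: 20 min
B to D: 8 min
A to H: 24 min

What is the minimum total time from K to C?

Settle nodes by increasing distance from K:
K: 0
B: 15  (via K)
I: 18  (via B)
A: 20  (via K)
F: 21  (via I)
G: 21  (via B)
D: 23  (via B)
E: 26  (via I)
C: 28  (via F)
Shortest route: K → B → I → F → C = 28 min.

28 min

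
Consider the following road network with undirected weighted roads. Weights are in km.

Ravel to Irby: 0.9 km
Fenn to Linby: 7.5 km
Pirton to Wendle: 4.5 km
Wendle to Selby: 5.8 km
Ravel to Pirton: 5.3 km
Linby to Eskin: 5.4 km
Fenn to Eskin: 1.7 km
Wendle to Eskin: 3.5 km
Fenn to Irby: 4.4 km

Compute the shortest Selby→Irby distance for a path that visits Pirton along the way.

Best Selby to Pirton: Selby–Wendle–Pirton costing 10.3
Best Pirton to Irby: Pirton–Ravel–Irby costing 6.2
Total via Pirton: 10.3 + 6.2 = 16.5 km.

16.5 km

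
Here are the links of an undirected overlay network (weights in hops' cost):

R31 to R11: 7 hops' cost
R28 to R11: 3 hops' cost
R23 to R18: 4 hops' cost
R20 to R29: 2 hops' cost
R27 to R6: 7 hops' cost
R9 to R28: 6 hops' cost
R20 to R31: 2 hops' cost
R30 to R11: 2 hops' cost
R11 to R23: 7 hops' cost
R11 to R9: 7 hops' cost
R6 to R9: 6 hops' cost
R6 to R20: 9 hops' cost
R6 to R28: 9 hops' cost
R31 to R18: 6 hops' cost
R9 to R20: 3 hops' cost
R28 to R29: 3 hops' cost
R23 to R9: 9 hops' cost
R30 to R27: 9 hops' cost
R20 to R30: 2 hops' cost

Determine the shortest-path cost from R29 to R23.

Shortest distances from R29:
R29: 0
R20: 2  (via R29)
R28: 3  (via R29)
R30: 4  (via R20)
R31: 4  (via R20)
R9: 5  (via R20)
R11: 6  (via R28)
R18: 10  (via R31)
R6: 11  (via R20)
R23: 13  (via R11)
Shortest route: R29–R28–R11–R23 = 13 hops' cost.

13 hops' cost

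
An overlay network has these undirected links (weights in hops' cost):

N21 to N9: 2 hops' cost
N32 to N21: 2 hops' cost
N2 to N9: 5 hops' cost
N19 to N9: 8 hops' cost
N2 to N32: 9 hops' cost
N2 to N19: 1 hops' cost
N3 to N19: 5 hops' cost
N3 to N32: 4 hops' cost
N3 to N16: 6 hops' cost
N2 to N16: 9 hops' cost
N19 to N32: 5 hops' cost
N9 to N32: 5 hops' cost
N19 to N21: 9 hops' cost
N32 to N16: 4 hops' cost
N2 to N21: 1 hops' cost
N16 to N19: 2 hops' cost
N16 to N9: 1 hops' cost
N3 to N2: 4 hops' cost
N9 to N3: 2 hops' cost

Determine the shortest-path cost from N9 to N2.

3 hops' cost

Candidate routes:
N9 → N2: 5 = 5
N9 → N3 → N2: 2+4 = 6
N9 → N16 → N19 → N2: 1+2+1 = 4
N9 → N21 → N2: 2+1 = 3
Cheapest is N9 → N21 → N2 at 3 hops' cost.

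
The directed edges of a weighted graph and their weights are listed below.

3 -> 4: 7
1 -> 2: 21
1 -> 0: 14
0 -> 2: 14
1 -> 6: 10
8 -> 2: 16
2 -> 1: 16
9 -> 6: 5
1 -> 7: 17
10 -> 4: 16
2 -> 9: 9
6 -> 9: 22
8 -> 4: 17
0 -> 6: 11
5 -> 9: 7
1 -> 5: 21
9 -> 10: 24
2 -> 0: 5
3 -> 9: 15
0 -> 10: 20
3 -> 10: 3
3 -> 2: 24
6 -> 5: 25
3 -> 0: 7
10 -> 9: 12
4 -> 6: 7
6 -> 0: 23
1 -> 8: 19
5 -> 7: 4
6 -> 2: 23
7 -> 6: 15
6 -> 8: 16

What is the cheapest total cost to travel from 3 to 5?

39

Enumerating some paths:
3 - 9 - 6 - 5: 15+5+25 = 45
3 - 0 - 6 - 5: 7+11+25 = 43
3 - 4 - 6 - 5: 7+7+25 = 39
Cheapest is 3 - 4 - 6 - 5 at 39.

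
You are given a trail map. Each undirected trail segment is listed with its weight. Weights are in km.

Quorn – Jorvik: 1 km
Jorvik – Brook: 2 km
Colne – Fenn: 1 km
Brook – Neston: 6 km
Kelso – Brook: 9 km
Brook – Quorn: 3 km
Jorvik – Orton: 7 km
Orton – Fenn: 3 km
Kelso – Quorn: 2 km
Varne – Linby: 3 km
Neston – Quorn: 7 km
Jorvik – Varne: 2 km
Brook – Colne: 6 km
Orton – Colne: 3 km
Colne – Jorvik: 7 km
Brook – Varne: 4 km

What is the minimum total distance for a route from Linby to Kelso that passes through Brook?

12 km

Best Linby to Brook: Linby–Varne–Brook costing 7
Shortest Brook→Kelso: Brook–Quorn–Kelso = 5
Total via Brook: 7 + 5 = 12 km.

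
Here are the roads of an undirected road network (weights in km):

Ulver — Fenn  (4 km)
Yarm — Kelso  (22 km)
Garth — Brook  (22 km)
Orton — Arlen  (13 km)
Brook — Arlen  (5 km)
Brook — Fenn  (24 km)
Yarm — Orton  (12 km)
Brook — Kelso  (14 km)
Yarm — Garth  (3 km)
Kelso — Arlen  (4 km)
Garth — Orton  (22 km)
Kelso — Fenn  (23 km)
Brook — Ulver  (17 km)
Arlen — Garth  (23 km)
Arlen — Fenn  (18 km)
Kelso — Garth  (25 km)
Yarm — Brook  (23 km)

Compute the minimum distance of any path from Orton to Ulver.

Candidate routes:
Orton - Arlen - Brook - Ulver: 13+5+17 = 35
Orton - Arlen - Kelso - Fenn - Ulver: 13+4+23+4 = 44
Orton - Arlen - Brook - Fenn - Ulver: 13+5+24+4 = 46
The minimum is 35 km via Orton - Arlen - Brook - Ulver.

35 km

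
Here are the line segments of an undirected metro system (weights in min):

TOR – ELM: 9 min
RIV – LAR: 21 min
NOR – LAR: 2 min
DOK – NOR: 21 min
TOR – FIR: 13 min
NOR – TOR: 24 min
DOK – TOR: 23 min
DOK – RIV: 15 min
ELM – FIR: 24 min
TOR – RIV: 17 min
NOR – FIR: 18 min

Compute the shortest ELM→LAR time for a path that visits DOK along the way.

55 min

Best ELM to DOK: ELM–TOR–DOK costing 32
Shortest DOK→LAR: DOK–NOR–LAR = 23
Total via DOK: 32 + 23 = 55 min.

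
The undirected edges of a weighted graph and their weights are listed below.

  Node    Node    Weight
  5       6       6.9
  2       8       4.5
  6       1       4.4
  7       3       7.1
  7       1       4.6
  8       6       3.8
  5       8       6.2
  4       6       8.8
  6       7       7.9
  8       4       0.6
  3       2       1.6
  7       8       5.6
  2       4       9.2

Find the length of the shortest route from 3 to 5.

12.3

Settle nodes by increasing distance from 3:
3: 0
2: 1.6  (via 3)
8: 6.1  (via 2)
4: 6.7  (via 8)
7: 7.1  (via 3)
6: 9.9  (via 8)
1: 11.7  (via 7)
5: 12.3  (via 8)
Shortest route: 3–2–8–5 = 12.3.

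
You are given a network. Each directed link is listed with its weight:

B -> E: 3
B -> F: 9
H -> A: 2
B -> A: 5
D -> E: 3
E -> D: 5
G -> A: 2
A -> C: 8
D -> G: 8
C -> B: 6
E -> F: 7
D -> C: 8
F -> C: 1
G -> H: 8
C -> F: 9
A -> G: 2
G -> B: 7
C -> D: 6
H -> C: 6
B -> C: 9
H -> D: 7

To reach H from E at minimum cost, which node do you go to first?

D

Compare a few routes:
E → D → G → H: 5+8+8 = 21
E → F → C → B → A → G → H: 7+1+6+5+2+8 = 29
The minimum is 21 via E → D → G → H.
So from E the first move is to D.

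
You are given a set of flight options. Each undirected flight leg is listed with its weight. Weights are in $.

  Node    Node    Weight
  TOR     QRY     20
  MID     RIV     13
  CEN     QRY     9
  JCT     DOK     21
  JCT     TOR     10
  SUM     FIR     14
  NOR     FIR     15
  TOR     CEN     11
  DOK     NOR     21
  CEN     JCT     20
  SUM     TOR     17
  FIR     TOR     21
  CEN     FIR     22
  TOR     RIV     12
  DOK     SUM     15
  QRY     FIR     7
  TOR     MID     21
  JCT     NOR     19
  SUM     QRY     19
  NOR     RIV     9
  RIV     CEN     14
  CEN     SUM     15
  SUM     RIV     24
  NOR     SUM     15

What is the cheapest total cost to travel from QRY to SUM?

$19

Shortest distances from QRY:
QRY: 0
FIR: 7  (via QRY)
CEN: 9  (via QRY)
SUM: 19  (via QRY)
Shortest route: QRY–SUM = $19.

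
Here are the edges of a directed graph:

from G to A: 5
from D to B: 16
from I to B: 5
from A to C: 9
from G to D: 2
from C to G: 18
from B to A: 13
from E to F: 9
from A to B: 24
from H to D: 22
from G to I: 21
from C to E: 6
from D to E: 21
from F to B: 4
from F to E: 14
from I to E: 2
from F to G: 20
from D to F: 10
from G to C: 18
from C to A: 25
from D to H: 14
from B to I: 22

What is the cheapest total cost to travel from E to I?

35

Candidate routes:
E → F → B → I: 9+4+22 = 35
E → F → G → I: 9+20+21 = 50
The minimum is 35 via E → F → B → I.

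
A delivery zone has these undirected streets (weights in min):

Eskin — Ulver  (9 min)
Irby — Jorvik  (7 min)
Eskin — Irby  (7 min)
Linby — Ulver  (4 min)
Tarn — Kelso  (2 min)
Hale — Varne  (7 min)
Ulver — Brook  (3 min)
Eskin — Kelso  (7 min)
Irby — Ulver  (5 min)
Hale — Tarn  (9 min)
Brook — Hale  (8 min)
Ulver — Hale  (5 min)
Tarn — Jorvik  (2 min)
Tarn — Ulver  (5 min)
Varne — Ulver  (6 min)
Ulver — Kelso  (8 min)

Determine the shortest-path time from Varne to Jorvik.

Enumerating some paths:
Varne–Ulver–Kelso–Tarn–Jorvik: 6+8+2+2 = 18
Varne–Hale–Tarn–Jorvik: 7+9+2 = 18
Varne–Ulver–Irby–Jorvik: 6+5+7 = 18
Varne–Ulver–Tarn–Jorvik: 6+5+2 = 13
Cheapest is Varne–Ulver–Tarn–Jorvik at 13 min.

13 min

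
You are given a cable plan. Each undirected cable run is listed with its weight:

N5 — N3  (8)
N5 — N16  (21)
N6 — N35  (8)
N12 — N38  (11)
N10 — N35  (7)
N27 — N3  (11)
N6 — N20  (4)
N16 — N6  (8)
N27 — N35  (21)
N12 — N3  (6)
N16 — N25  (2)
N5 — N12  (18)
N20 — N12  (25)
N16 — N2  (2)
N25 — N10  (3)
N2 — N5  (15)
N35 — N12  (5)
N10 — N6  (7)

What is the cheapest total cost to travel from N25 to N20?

14

Settle nodes by increasing distance from N25:
N25: 0
N16: 2  (via N25)
N10: 3  (via N25)
N2: 4  (via N16)
N35: 10  (via N10)
N6: 10  (via N16)
N20: 14  (via N6)
Shortest route: N25 → N16 → N6 → N20 = 14.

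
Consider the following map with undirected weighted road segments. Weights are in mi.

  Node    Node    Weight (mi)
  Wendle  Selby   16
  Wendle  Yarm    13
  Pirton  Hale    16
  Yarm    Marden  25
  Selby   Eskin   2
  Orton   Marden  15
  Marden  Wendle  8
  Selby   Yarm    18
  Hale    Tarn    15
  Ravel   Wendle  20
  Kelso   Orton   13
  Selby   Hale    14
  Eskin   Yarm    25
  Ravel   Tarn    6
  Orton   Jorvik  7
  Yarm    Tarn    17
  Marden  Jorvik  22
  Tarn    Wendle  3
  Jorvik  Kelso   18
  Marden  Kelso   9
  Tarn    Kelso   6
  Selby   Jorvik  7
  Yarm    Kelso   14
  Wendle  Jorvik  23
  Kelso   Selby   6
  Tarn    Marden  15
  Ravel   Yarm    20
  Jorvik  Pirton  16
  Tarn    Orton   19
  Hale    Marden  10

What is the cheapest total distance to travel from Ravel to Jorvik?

25 mi

Shortest distances from Ravel:
Ravel: 0
Tarn: 6  (via Ravel)
Wendle: 9  (via Tarn)
Kelso: 12  (via Tarn)
Marden: 17  (via Wendle)
Selby: 18  (via Kelso)
Eskin: 20  (via Selby)
Yarm: 20  (via Ravel)
Hale: 21  (via Tarn)
Orton: 25  (via Tarn)
Jorvik: 25  (via Selby)
Shortest route: Ravel–Tarn–Kelso–Selby–Jorvik = 25 mi.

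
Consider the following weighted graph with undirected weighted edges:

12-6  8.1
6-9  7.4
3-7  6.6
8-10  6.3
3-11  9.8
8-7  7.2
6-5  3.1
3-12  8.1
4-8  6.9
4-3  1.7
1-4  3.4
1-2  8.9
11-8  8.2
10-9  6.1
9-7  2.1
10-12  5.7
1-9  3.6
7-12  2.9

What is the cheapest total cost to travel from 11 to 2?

23.8

Running Dijkstra from 11:
11: 0
8: 8.2  (via 11)
3: 9.8  (via 11)
4: 11.5  (via 3)
10: 14.5  (via 8)
1: 14.9  (via 4)
7: 15.4  (via 8)
9: 17.5  (via 7)
12: 17.9  (via 3)
2: 23.8  (via 1)
Shortest route: 11–3–4–1–2 = 23.8.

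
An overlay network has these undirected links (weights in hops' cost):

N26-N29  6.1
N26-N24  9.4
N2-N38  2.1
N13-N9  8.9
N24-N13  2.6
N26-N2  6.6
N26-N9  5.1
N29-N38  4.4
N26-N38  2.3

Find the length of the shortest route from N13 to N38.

14.3 hops' cost

Shortest distances from N13:
N13: 0
N24: 2.6  (via N13)
N9: 8.9  (via N13)
N26: 12  (via N24)
N38: 14.3  (via N26)
Shortest route: N13 → N24 → N26 → N38 = 14.3 hops' cost.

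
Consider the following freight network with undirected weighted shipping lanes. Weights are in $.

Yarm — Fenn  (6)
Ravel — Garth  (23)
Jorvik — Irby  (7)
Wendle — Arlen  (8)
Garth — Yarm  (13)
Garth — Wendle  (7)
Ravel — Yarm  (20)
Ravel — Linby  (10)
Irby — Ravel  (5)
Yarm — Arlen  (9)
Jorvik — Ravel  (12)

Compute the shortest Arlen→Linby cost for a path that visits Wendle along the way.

$48

Best Arlen to Wendle: Arlen–Wendle costing 8
Shortest Wendle→Linby: Wendle–Garth–Ravel–Linby = 40
Total via Wendle: 8 + 40 = $48.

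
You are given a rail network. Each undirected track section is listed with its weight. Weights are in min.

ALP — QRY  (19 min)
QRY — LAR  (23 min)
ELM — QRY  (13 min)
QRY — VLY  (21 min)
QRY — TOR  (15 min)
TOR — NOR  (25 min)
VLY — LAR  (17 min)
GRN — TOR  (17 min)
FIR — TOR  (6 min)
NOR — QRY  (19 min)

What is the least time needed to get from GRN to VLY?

53 min

Candidate routes:
GRN - TOR - QRY - LAR - VLY: 17+15+23+17 = 72
GRN - TOR - QRY - VLY: 17+15+21 = 53
Cheapest is GRN - TOR - QRY - VLY at 53 min.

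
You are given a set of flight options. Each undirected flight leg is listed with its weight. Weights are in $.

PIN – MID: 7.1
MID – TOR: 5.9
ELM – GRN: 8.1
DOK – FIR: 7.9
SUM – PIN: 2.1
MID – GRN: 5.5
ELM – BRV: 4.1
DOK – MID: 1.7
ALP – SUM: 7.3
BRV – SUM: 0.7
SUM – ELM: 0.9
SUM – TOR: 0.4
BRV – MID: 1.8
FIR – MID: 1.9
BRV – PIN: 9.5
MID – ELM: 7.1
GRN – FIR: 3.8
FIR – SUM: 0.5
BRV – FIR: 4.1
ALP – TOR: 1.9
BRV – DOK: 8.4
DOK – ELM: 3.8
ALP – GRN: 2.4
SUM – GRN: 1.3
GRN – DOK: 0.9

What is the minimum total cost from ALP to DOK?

Shortest distances from ALP:
ALP: 0
TOR: 1.9  (via ALP)
SUM: 2.3  (via TOR)
GRN: 2.4  (via ALP)
FIR: 2.8  (via SUM)
BRV: 3  (via SUM)
ELM: 3.2  (via SUM)
DOK: 3.3  (via GRN)
Shortest route: ALP → GRN → DOK = $3.3.

$3.3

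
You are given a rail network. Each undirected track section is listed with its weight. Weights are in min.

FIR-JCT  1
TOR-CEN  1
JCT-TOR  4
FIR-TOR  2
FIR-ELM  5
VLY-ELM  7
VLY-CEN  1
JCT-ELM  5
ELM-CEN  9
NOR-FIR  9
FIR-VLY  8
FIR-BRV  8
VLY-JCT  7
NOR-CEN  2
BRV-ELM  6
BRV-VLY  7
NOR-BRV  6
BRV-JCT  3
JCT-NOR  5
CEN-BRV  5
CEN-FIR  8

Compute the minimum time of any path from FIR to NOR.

Candidate routes:
FIR - TOR - CEN - NOR: 2+1+2 = 5
FIR - JCT - NOR: 1+5 = 6
FIR - NOR: 9 = 9
FIR - JCT - TOR - CEN - NOR: 1+4+1+2 = 8
Cheapest is FIR - TOR - CEN - NOR at 5 min.

5 min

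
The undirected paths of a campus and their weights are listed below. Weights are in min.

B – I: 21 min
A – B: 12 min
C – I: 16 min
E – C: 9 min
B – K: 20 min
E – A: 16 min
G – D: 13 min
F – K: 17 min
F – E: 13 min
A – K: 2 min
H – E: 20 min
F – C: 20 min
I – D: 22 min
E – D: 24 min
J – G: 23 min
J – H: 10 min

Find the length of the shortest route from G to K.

55 min

Settle nodes by increasing distance from G:
G: 0
D: 13  (via G)
J: 23  (via G)
H: 33  (via J)
I: 35  (via D)
E: 37  (via D)
C: 46  (via E)
F: 50  (via E)
A: 53  (via E)
K: 55  (via A)
Shortest route: G → D → E → A → K = 55 min.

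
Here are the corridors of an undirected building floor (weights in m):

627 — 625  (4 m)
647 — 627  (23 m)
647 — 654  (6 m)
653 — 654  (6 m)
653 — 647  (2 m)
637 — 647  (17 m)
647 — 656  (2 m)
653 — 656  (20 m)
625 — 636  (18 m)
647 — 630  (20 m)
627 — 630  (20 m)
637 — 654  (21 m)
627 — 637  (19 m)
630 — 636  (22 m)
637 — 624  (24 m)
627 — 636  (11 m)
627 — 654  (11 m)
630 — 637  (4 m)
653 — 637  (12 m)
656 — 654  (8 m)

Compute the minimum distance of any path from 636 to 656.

30 m

Shortest distances from 636:
636: 0
627: 11  (via 636)
625: 15  (via 627)
630: 22  (via 636)
654: 22  (via 627)
637: 26  (via 630)
653: 28  (via 654)
647: 28  (via 654)
656: 30  (via 654)
Shortest route: 636 → 627 → 654 → 656 = 30 m.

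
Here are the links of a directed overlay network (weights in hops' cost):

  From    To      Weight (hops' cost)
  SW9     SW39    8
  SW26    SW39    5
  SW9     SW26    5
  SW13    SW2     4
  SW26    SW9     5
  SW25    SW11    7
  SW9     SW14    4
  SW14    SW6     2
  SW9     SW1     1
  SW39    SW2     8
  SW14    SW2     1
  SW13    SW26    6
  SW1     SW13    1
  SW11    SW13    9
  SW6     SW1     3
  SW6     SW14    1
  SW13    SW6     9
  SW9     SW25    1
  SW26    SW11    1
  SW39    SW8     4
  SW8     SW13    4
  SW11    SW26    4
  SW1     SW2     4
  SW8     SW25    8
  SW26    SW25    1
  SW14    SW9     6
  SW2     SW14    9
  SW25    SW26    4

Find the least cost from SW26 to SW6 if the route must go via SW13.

16 hops' cost

Shortest SW26→SW13: SW26–SW9–SW1–SW13 = 7
Shortest SW13→SW6: SW13–SW6 = 9
Total via SW13: 7 + 9 = 16 hops' cost.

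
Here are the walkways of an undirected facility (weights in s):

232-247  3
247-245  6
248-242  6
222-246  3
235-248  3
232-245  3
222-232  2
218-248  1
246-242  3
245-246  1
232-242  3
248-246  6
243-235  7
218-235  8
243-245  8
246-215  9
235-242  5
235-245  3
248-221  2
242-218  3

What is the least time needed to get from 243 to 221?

Settle nodes by increasing distance from 243:
243: 0
235: 7  (via 243)
245: 8  (via 243)
246: 9  (via 245)
248: 10  (via 235)
232: 11  (via 245)
218: 11  (via 248)
221: 12  (via 248)
Shortest route: 243 → 235 → 248 → 221 = 12 s.

12 s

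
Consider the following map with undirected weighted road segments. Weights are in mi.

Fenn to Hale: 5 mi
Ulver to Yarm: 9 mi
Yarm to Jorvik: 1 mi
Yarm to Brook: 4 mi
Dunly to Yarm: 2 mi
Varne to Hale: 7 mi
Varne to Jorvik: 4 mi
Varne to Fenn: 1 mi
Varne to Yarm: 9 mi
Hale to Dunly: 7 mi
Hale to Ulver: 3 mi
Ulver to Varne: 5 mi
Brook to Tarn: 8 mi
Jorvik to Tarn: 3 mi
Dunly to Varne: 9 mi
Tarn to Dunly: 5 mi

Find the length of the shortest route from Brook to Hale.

13 mi

Enumerating some paths:
Brook → Yarm → Dunly → Hale: 4+2+7 = 13
Brook → Yarm → Jorvik → Varne → Hale: 4+1+4+7 = 16
Brook → Yarm → Jorvik → Varne → Fenn → Hale: 4+1+4+1+5 = 15
Brook → Yarm → Ulver → Hale: 4+9+3 = 16
The minimum is 13 mi via Brook → Yarm → Dunly → Hale.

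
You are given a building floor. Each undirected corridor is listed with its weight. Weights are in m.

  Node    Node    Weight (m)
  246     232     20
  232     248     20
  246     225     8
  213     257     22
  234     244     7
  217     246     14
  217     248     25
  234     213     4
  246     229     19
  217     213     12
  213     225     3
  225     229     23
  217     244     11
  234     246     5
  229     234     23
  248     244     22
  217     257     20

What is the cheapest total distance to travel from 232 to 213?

29 m

Shortest distances from 232:
232: 0
246: 20  (via 232)
248: 20  (via 232)
234: 25  (via 246)
225: 28  (via 246)
213: 29  (via 234)
Shortest route: 232–246–234–213 = 29 m.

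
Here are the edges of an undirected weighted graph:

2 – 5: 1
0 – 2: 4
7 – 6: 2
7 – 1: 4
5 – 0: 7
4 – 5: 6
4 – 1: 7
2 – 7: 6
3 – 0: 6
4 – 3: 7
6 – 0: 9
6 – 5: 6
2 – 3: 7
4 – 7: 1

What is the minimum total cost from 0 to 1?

Settle nodes by increasing distance from 0:
0: 0
2: 4  (via 0)
5: 5  (via 2)
3: 6  (via 0)
6: 9  (via 0)
7: 10  (via 2)
4: 11  (via 5)
1: 14  (via 7)
Shortest route: 0 → 2 → 7 → 1 = 14.

14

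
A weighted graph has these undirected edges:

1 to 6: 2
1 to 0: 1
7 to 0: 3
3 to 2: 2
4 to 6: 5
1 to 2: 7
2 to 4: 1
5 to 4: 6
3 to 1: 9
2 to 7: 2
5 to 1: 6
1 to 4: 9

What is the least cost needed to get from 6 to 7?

6

Candidate routes:
6 → 1 → 2 → 7: 2+7+2 = 11
6 → 4 → 2 → 7: 5+1+2 = 8
6 → 1 → 0 → 7: 2+1+3 = 6
The minimum is 6 via 6 → 1 → 0 → 7.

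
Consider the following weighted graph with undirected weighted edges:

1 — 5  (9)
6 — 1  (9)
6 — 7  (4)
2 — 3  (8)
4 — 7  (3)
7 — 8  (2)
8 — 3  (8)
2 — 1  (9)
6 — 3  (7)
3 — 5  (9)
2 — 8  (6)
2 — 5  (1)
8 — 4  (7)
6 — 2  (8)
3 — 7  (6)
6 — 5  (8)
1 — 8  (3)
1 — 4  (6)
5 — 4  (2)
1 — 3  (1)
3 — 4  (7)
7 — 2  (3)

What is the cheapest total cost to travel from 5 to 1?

8

Compare a few routes:
5–4–1: 2+6 = 8
5–2–7–8–1: 1+3+2+3 = 9
5–1: 9 = 9
The minimum is 8 via 5–4–1.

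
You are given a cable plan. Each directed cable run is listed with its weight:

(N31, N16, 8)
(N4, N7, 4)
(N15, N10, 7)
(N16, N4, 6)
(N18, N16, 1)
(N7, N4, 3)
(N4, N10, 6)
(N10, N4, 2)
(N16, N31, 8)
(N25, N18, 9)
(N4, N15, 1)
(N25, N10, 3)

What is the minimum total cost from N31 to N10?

Shortest distances from N31:
N31: 0
N16: 8  (via N31)
N4: 14  (via N16)
N15: 15  (via N4)
N7: 18  (via N4)
N10: 20  (via N4)
Shortest route: N31–N16–N4–N10 = 20.

20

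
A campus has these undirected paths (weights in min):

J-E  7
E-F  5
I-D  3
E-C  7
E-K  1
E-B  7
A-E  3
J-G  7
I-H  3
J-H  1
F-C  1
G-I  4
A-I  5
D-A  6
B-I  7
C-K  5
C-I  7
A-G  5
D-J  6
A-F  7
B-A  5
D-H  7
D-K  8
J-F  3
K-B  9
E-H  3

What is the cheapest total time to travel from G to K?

9 min

Shortest distances from G:
G: 0
I: 4  (via G)
A: 5  (via G)
D: 7  (via I)
H: 7  (via I)
J: 7  (via G)
E: 8  (via A)
K: 9  (via E)
Shortest route: G → A → E → K = 9 min.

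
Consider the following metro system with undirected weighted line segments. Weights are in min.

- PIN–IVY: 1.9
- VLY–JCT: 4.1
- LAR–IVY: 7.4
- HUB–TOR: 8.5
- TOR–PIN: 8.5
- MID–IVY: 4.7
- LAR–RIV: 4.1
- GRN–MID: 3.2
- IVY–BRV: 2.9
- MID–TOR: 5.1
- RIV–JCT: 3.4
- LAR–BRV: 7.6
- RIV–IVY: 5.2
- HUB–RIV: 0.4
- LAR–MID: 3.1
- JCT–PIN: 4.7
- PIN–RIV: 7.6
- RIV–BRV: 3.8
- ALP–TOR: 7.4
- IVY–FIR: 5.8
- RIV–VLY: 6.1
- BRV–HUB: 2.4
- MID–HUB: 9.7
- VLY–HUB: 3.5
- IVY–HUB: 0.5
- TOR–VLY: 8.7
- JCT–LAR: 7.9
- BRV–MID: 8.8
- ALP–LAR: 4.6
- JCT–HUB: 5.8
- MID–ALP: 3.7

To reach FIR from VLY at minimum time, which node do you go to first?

HUB

Enumerating some paths:
VLY - RIV - HUB - IVY - FIR: 6.1+0.4+0.5+5.8 = 12.8
VLY - JCT - RIV - HUB - IVY - FIR: 4.1+3.4+0.4+0.5+5.8 = 14.2
VLY - HUB - IVY - FIR: 3.5+0.5+5.8 = 9.8
The minimum is 9.8 min via VLY - HUB - IVY - FIR.
So from VLY the first move is to HUB.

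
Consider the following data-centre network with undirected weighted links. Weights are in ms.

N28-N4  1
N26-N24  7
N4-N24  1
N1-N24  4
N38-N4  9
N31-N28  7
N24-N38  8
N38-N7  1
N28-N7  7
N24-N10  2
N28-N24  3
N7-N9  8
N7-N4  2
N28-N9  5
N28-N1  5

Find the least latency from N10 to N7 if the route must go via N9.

Shortest N10→N9: N10 → N24 → N4 → N28 → N9 = 9
Shortest N9→N7: N9 → N7 = 8
Total via N9: 9 + 8 = 17 ms.

17 ms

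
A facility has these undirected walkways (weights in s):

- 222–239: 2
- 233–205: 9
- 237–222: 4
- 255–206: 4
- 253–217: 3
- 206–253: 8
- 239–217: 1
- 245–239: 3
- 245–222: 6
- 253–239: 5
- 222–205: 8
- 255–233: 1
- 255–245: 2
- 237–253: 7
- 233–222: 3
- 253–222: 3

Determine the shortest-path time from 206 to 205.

14 s

Settle nodes by increasing distance from 206:
206: 0
255: 4  (via 206)
233: 5  (via 255)
245: 6  (via 255)
253: 8  (via 206)
222: 8  (via 233)
239: 9  (via 245)
217: 10  (via 239)
237: 12  (via 222)
205: 14  (via 233)
Shortest route: 206 → 255 → 233 → 205 = 14 s.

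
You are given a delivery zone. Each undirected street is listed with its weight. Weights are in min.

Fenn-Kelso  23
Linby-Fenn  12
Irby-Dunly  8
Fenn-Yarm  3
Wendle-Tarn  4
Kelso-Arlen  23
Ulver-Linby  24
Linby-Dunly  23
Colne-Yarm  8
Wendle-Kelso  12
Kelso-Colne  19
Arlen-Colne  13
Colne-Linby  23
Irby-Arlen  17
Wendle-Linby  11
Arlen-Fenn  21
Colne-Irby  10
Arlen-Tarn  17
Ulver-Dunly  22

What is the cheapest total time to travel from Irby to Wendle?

38 min

Settle nodes by increasing distance from Irby:
Irby: 0
Dunly: 8  (via Irby)
Colne: 10  (via Irby)
Arlen: 17  (via Irby)
Yarm: 18  (via Colne)
Fenn: 21  (via Yarm)
Kelso: 29  (via Colne)
Ulver: 30  (via Dunly)
Linby: 31  (via Dunly)
Tarn: 34  (via Arlen)
Wendle: 38  (via Tarn)
Shortest route: Irby → Arlen → Tarn → Wendle = 38 min.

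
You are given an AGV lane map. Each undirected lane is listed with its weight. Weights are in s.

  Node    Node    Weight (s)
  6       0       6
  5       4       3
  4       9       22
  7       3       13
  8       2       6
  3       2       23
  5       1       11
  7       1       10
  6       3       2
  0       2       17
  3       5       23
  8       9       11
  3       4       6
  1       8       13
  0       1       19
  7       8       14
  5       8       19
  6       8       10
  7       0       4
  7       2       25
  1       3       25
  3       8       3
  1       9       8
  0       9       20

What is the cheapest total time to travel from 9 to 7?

18 s

Compare a few routes:
9 → 0 → 7: 20+4 = 24
9 → 1 → 7: 8+10 = 18
The minimum is 18 s via 9 → 1 → 7.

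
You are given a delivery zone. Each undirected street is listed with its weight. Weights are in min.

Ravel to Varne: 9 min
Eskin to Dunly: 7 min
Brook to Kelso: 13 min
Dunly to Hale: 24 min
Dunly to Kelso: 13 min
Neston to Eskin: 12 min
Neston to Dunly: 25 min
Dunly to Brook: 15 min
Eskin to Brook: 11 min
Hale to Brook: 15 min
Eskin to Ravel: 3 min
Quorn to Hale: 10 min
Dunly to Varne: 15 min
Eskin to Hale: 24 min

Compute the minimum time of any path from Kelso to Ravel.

23 min

Running Dijkstra from Kelso:
Kelso: 0
Dunly: 13  (via Kelso)
Brook: 13  (via Kelso)
Eskin: 20  (via Dunly)
Ravel: 23  (via Eskin)
Shortest route: Kelso–Dunly–Eskin–Ravel = 23 min.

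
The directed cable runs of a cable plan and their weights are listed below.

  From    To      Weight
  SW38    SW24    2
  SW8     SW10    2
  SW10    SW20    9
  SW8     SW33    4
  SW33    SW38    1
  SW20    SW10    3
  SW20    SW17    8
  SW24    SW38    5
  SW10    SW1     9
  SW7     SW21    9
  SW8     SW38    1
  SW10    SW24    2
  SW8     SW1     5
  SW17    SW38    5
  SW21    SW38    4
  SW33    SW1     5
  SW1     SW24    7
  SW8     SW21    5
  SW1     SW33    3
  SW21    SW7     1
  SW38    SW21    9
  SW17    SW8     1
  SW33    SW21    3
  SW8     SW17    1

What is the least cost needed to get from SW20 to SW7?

Settle nodes by increasing distance from SW20:
SW20: 0
SW10: 3  (via SW20)
SW24: 5  (via SW10)
SW17: 8  (via SW20)
SW8: 9  (via SW17)
SW38: 10  (via SW24)
SW1: 12  (via SW10)
SW33: 13  (via SW8)
SW21: 14  (via SW8)
SW7: 15  (via SW21)
Shortest route: SW20 → SW17 → SW8 → SW21 → SW7 = 15.

15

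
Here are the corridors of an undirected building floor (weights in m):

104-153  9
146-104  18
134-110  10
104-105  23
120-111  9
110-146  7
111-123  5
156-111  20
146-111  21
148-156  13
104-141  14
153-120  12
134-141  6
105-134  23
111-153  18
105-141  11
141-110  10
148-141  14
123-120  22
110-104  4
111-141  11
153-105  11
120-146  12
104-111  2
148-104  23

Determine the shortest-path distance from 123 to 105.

Compare a few routes:
123 → 111 → 104 → 105: 5+2+23 = 30
123 → 111 → 104 → 141 → 105: 5+2+14+11 = 32
123 → 111 → 141 → 105: 5+11+11 = 27
Cheapest is 123 → 111 → 141 → 105 at 27 m.

27 m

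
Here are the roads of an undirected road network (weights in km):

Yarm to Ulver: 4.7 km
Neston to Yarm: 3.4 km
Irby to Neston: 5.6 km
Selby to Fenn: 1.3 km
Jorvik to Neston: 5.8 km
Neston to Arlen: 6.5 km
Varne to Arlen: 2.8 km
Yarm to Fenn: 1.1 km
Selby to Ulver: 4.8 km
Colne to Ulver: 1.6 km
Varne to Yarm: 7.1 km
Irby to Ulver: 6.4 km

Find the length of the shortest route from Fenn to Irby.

10.1 km

Compare a few routes:
Fenn - Yarm - Neston - Irby: 1.1+3.4+5.6 = 10.1
Fenn - Selby - Ulver - Yarm - Neston - Irby: 1.3+4.8+4.7+3.4+5.6 = 19.8
Fenn - Yarm - Ulver - Irby: 1.1+4.7+6.4 = 12.2
Fenn - Selby - Ulver - Irby: 1.3+4.8+6.4 = 12.5
Cheapest is Fenn - Yarm - Neston - Irby at 10.1 km.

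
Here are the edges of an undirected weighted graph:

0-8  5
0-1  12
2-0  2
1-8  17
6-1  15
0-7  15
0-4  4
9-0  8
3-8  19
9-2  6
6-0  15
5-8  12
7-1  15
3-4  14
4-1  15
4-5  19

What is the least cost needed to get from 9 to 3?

26

Candidate routes:
9 → 2 → 0 → 8 → 3: 6+2+5+19 = 32
9 → 0 → 8 → 3: 8+5+19 = 32
9 → 0 → 4 → 3: 8+4+14 = 26
9 → 2 → 0 → 1 → 4 → 3: 6+2+12+15+14 = 49
Cheapest is 9 → 0 → 4 → 3 at 26.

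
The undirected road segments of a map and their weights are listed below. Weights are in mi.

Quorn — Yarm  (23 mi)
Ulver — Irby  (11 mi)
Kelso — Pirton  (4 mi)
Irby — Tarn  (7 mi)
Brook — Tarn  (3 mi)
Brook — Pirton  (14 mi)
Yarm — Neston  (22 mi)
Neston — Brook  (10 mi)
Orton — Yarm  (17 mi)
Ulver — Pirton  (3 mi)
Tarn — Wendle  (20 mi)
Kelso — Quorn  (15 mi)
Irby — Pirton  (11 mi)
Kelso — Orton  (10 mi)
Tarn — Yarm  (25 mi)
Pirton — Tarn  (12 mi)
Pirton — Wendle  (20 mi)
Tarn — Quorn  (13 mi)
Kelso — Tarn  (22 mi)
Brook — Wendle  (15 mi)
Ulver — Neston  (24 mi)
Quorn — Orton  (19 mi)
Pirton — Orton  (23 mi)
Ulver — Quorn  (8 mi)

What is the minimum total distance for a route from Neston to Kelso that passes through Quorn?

41 mi

Shortest Neston→Quorn: Neston → Brook → Tarn → Quorn = 26
Best Quorn to Kelso: Quorn → Kelso costing 15
Total via Quorn: 26 + 15 = 41 mi.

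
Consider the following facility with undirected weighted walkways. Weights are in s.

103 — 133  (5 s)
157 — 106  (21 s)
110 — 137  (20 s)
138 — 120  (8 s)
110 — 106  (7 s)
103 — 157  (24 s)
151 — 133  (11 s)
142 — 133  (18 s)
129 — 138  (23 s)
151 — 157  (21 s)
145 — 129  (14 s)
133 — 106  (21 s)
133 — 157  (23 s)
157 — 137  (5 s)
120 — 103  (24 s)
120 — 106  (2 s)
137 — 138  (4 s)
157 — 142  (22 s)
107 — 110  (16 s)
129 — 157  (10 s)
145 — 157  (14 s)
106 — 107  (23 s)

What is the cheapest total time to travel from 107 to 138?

Enumerating some paths:
107 → 106 → 120 → 138: 23+2+8 = 33
107 → 110 → 137 → 138: 16+20+4 = 40
The minimum is 33 s via 107 → 106 → 120 → 138.

33 s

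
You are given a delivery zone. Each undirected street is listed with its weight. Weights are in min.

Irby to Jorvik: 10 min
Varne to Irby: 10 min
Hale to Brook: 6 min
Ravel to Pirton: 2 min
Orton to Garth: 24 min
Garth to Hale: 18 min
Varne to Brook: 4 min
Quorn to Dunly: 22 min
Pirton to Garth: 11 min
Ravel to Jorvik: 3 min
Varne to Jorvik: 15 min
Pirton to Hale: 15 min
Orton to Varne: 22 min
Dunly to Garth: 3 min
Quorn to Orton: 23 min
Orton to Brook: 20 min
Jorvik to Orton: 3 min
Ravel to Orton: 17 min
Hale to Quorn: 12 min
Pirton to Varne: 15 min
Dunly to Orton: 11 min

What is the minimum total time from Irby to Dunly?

24 min

Running Dijkstra from Irby:
Irby: 0
Jorvik: 10  (via Irby)
Varne: 10  (via Irby)
Orton: 13  (via Jorvik)
Ravel: 13  (via Jorvik)
Brook: 14  (via Varne)
Pirton: 15  (via Ravel)
Hale: 20  (via Brook)
Dunly: 24  (via Orton)
Shortest route: Irby → Jorvik → Orton → Dunly = 24 min.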